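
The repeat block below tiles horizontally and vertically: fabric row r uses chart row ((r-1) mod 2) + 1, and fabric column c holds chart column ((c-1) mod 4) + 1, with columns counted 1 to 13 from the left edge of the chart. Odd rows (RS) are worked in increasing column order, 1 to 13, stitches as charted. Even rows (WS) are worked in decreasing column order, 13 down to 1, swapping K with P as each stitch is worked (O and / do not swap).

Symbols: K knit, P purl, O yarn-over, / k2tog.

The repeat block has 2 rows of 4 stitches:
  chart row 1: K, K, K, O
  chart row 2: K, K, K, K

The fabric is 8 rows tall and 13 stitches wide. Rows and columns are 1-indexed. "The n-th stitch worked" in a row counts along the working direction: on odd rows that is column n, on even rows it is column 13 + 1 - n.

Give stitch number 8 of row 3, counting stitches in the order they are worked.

Row 3 uses chart row ((3-1) mod 2)+1 = 1. Row 3 is odd, so RS.
Chart row 1 tiled across columns 1-13: K K K O K K K O K K K O K
RS: work column 1 to column 13, symbols as charted — the tiled row is the row as worked.
Stitch 8 in working order -> O

Stitch:
O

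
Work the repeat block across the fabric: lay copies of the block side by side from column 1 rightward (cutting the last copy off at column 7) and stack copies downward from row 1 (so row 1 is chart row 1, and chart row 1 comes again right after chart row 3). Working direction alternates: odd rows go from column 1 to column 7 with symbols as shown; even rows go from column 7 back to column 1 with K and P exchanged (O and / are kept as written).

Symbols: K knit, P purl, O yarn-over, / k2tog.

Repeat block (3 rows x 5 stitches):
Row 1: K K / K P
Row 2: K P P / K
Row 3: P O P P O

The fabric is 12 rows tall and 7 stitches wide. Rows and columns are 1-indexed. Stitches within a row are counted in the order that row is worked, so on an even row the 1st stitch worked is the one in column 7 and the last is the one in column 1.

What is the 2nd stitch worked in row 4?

== STITCH ==
P

Derivation:
Row 4 uses chart row ((4-1) mod 3)+1 = 1. Row 4 is even, so WS.
Chart row 1 tiled across columns 1-7: K K / K P K K
WS row: flip the tiled sequence (start at column 7) and apply K<->P; O and / stay.
Row 4 as worked: P P K P / P P
Stitch 2 in working order -> P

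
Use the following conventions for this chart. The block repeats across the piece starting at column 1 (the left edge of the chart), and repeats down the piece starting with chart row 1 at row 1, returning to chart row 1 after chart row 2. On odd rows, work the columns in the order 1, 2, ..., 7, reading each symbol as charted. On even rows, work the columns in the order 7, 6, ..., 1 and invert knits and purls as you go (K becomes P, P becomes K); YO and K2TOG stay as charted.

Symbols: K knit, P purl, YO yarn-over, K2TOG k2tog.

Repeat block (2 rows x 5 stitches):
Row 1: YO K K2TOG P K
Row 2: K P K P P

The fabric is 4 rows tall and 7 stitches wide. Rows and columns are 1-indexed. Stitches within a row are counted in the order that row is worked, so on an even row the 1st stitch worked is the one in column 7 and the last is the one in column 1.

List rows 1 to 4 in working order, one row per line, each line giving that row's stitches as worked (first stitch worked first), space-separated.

Row 1: chart row 1, RS - tile across columns 1-7 and work as-is.
Row 2: chart row 2, WS - tiled (columns 1-7): K P K P P K P; work from column 7 back to 1 with K<->P swapped.
Row 3: chart row 1, RS - tile across columns 1-7 and work as-is.
Row 4: chart row 2, WS - tiled (columns 1-7): K P K P P K P; work from column 7 back to 1 with K<->P swapped.

== ROWS AS WORKED ==
YO K K2TOG P K YO K
K P K K P K P
YO K K2TOG P K YO K
K P K K P K P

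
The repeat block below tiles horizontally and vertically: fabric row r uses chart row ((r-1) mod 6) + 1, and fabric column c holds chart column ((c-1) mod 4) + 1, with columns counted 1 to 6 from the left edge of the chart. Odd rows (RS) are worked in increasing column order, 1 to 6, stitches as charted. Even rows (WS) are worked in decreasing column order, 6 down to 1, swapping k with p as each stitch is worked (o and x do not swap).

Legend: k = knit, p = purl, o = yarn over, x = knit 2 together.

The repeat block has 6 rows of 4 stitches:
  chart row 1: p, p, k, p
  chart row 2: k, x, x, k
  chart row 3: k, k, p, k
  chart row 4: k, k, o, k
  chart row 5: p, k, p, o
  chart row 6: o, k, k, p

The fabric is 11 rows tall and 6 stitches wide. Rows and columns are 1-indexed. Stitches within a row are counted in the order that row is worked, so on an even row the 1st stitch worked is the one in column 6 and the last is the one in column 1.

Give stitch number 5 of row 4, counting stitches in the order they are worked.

== STITCH ==
p

Derivation:
For row 4: chart row = ((4-1) mod 6) + 1 = 4; this is a WS (even) row.
Chart row 4 tiled across columns 1-6: k k o k k k
WS: work from column 6 back to column 1 (reverse the tiled row), swapping k<->p (o and x unchanged).
Row 4 as worked: p p p o p p
Counting 5 along the worked row gives p.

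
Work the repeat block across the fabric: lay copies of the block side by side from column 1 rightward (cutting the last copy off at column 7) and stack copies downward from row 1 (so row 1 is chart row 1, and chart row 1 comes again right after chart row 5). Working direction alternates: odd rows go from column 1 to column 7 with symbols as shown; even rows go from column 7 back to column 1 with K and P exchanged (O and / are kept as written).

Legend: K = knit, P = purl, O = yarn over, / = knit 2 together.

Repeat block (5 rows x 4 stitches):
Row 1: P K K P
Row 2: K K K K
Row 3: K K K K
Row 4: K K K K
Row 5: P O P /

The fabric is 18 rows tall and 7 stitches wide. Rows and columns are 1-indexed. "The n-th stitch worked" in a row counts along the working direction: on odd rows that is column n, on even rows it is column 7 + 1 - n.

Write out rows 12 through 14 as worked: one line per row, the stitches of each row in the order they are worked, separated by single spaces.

Rows as worked:
P P P P P P P
K K K K K K K
P P P P P P P

Derivation:
Row 12: chart row 2, WS - tiled (columns 1-7): K K K K K K K; work from column 7 back to 1 with K<->P swapped.
Row 13: chart row 3, RS - tile across columns 1-7 and work as-is.
Row 14: chart row 4, WS - tiled (columns 1-7): K K K K K K K; work from column 7 back to 1 with K<->P swapped.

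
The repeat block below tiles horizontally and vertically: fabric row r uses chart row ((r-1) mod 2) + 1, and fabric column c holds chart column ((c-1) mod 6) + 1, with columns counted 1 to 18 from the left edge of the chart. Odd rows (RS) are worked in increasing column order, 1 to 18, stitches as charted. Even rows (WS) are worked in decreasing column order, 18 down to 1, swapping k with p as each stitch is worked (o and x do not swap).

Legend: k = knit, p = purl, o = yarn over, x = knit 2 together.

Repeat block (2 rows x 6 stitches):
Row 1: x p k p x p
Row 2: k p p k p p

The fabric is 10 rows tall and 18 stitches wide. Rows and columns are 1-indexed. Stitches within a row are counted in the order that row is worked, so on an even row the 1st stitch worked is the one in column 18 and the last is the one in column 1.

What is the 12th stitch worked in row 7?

For row 7: chart row = ((7-1) mod 2) + 1 = 1; this is a RS (odd) row.
Chart row 1 tiled across columns 1-18: x p k p x p x p k p x p x p k p x p
Right side: take the tiled row as-is (worked left to right from column 1).
The 12th stitch worked is p.

Result:
p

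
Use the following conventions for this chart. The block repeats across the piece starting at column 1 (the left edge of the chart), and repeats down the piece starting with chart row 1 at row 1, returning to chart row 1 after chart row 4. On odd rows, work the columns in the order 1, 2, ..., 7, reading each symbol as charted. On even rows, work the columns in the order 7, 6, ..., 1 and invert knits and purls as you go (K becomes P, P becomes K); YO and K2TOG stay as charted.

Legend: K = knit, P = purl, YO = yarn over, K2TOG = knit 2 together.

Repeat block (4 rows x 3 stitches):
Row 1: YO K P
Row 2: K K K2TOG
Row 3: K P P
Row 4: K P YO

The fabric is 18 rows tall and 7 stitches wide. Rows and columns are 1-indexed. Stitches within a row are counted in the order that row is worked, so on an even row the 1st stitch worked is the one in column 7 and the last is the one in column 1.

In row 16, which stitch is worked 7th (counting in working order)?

Row 16 uses chart row ((16-1) mod 4)+1 = 4. Row 16 is even, so WS.
Chart row 4 tiled across columns 1-7: K P YO K P YO K
WS row: flip the tiled sequence (start at column 7) and apply K<->P; YO and K2TOG stay.
Row 16 as worked: P YO K P YO K P
Counting 7 along the worked row gives P.

== STITCH ==
P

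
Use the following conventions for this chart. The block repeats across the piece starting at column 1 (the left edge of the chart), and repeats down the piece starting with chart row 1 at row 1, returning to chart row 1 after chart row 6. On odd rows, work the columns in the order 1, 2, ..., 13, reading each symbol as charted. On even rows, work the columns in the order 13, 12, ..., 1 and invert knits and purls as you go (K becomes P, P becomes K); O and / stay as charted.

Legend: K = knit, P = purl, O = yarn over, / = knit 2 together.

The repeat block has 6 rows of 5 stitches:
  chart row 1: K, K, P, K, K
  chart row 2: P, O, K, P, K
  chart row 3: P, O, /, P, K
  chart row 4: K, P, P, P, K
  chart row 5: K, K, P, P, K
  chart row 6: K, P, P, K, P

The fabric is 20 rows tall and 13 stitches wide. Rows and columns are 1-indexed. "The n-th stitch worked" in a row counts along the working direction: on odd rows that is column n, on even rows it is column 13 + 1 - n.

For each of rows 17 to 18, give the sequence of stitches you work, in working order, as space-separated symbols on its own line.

Row 17: chart row 5, RS - tile across columns 1-13 and work as-is.
Row 18: chart row 6, WS - tiled (columns 1-13): K P P K P K P P K P K P P; work from column 13 back to 1 with K<->P swapped.

== ROWS AS WORKED ==
K K P P K K K P P K K K P
K K P K P K K P K P K K P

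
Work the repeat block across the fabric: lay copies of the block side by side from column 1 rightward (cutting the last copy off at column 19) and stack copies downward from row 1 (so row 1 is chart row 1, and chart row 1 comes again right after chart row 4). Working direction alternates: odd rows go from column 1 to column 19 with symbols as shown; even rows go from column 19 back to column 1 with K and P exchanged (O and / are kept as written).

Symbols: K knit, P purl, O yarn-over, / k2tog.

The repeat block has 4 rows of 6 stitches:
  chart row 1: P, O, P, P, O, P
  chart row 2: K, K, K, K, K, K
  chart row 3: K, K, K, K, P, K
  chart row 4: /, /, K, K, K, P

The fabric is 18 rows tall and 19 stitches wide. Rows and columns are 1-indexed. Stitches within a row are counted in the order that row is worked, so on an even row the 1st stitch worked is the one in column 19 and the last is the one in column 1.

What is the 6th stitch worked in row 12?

Row 12 uses chart row ((12-1) mod 4)+1 = 4. Row 12 is even, so WS.
Chart row 4 tiled across columns 1-19: / / K K K P / / K K K P / / K K K P /
WS: work from column 19 back to column 1 (reverse the tiled row), swapping K<->P (O and / unchanged).
Row 12 as worked: / K P P P / / K P P P / / K P P P / /
The 6th stitch worked is /.

== STITCH ==
/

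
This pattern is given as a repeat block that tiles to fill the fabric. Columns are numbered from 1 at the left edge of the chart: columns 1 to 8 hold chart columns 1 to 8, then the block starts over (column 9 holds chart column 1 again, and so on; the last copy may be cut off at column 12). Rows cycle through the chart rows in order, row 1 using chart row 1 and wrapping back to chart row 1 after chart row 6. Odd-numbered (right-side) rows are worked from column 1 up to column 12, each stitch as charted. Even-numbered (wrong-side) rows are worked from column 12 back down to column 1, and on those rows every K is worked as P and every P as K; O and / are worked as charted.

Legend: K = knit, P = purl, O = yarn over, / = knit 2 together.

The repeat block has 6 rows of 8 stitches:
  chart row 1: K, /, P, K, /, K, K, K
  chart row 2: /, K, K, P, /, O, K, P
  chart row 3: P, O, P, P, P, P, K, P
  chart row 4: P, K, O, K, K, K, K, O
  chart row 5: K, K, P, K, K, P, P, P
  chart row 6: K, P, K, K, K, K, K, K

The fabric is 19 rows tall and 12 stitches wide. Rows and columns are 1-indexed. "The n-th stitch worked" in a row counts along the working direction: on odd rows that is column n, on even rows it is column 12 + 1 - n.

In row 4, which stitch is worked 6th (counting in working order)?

Stitch:
P

Derivation:
For row 4: chart row = ((4-1) mod 6) + 1 = 4; this is a WS (even) row.
Chart row 4 tiled across columns 1-12: P K O K K K K O P K O K
WS: work from column 12 back to column 1 (reverse the tiled row), swapping K<->P (O and / unchanged).
Row 4 as worked: P O P K O P P P P O P K
Stitch 6 in working order -> P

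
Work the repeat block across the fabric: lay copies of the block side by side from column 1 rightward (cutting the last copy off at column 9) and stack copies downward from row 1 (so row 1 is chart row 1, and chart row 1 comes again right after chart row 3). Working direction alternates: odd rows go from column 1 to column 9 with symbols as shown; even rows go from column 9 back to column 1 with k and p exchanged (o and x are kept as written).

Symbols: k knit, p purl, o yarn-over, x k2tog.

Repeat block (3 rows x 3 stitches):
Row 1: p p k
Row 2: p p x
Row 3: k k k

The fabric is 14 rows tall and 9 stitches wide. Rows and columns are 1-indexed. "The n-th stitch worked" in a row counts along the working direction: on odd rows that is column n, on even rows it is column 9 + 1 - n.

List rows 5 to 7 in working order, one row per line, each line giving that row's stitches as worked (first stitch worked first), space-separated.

Row 5: chart row 2, RS - tile across columns 1-9 and work as-is.
Row 6: chart row 3, WS - tiled (columns 1-9): k k k k k k k k k; work from column 9 back to 1 with k<->p swapped.
Row 7: chart row 1, RS - tile across columns 1-9 and work as-is.

Result:
p p x p p x p p x
p p p p p p p p p
p p k p p k p p k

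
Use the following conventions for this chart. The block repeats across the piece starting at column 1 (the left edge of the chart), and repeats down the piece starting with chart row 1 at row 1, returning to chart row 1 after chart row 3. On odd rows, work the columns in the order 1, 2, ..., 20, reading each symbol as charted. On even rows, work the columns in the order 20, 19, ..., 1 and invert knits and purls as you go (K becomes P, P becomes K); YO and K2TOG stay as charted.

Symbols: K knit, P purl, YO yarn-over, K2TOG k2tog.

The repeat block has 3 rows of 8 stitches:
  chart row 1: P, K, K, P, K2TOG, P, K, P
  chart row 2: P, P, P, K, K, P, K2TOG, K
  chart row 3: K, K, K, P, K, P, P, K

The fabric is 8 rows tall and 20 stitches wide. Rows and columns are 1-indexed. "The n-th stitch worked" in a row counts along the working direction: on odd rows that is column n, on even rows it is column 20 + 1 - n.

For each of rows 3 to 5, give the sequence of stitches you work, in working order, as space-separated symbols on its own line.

== ROWS AS WORKED ==
K K K P K P P K K K K P K P P K K K K P
K P P K K P K K2TOG K P P K K P K K2TOG K P P K
P P P K K P K2TOG K P P P K K P K2TOG K P P P K

Derivation:
Row 3: chart row 3, RS - tile across columns 1-20 and work as-is.
Row 4: chart row 1, WS - tiled (columns 1-20): P K K P K2TOG P K P P K K P K2TOG P K P P K K P; work from column 20 back to 1 with K<->P swapped.
Row 5: chart row 2, RS - tile across columns 1-20 and work as-is.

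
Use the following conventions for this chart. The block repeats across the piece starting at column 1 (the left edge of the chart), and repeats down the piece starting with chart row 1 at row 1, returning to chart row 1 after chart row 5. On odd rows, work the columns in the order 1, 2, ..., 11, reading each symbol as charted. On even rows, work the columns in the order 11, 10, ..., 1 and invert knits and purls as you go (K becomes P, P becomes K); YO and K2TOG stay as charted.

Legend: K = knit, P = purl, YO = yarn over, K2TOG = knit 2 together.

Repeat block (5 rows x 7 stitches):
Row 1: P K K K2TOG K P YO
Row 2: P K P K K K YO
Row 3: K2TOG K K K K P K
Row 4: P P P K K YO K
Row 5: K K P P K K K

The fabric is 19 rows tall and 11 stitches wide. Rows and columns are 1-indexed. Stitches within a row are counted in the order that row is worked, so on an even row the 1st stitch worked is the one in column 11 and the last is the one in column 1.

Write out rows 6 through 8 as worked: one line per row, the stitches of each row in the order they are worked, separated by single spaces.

Row 6: chart row 1, WS - tiled (columns 1-11): P K K K2TOG K P YO P K K K2TOG; work from column 11 back to 1 with K<->P swapped.
Row 7: chart row 2, RS - tile across columns 1-11 and work as-is.
Row 8: chart row 3, WS - tiled (columns 1-11): K2TOG K K K K P K K2TOG K K K; work from column 11 back to 1 with K<->P swapped.

== ROWS AS WORKED ==
K2TOG P P K YO K P K2TOG P P K
P K P K K K YO P K P K
P P P K2TOG P K P P P P K2TOG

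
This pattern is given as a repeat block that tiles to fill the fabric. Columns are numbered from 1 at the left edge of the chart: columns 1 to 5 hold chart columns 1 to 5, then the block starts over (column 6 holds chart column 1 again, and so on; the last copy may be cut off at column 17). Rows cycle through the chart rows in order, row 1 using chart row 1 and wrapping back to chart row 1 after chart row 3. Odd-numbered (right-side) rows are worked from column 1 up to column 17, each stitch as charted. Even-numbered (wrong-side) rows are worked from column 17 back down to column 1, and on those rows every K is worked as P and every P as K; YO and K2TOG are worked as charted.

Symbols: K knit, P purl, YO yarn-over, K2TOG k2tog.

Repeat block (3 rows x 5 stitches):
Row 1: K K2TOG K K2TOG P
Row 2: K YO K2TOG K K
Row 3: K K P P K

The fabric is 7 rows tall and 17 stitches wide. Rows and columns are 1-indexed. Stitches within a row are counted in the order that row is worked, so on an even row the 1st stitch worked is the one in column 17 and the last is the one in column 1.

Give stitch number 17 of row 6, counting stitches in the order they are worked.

For row 6: chart row = ((6-1) mod 3) + 1 = 3; this is a WS (even) row.
Chart row 3 tiled across columns 1-17: K K P P K K K P P K K K P P K K K
Wrong side: read the tiled row from column 17 down to 1 and exchange K with P (leave YO, K2TOG).
Row 6 as worked: P P P K K P P P K K P P P K K P P
The 17th stitch worked is P.

Stitch:
P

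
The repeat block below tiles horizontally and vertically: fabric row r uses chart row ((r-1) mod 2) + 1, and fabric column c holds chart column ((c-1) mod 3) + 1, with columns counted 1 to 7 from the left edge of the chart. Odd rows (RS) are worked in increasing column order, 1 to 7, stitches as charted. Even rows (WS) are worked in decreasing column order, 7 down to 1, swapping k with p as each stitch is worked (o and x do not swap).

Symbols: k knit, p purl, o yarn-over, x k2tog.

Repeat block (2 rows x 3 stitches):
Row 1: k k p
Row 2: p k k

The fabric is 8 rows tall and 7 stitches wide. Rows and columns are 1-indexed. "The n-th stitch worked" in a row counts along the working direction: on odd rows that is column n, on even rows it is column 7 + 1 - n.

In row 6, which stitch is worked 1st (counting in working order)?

Stitch:
k

Derivation:
Row 6: (6-1) mod 2 = 1, so use chart row 2. Even row -> WS.
Chart row 2 tiled across columns 1-7: p k k p k k p
Wrong side: read the tiled row from column 7 down to 1 and exchange k with p (leave o, x).
Row 6 as worked: k p p k p p k
Stitch 1 in working order -> k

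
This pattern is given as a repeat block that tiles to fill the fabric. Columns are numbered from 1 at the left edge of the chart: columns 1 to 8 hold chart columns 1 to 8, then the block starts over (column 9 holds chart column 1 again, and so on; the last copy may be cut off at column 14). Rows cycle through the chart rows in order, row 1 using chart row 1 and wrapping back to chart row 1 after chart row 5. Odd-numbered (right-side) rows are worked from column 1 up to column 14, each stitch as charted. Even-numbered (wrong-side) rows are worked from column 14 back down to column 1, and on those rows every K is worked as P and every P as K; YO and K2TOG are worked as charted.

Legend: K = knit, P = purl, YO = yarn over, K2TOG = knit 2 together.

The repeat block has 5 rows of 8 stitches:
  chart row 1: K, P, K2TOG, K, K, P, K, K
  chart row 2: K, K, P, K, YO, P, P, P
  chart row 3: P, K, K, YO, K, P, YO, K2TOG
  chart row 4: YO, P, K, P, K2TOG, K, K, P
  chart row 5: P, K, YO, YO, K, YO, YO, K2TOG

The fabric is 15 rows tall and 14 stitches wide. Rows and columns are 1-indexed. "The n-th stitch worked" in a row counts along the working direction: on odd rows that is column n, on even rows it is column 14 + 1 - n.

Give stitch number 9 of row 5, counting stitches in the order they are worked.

Stitch:
P

Derivation:
For row 5: chart row = ((5-1) mod 5) + 1 = 5; this is a RS (odd) row.
Chart row 5 tiled across columns 1-14: P K YO YO K YO YO K2TOG P K YO YO K YO
Right side: take the tiled row as-is (worked left to right from column 1).
The 9th stitch worked is P.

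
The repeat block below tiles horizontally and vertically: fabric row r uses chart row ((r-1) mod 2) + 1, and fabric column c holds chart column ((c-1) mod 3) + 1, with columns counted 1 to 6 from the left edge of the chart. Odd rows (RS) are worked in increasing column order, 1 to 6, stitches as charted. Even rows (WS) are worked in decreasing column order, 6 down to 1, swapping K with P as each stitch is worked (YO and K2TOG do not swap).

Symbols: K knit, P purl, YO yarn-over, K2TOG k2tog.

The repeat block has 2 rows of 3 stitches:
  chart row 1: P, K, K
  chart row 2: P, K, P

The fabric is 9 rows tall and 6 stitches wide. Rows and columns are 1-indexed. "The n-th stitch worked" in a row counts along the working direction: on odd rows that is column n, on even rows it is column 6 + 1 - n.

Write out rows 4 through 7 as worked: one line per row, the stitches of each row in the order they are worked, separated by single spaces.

Row 4: chart row 2, WS - tiled (columns 1-6): P K P P K P; work from column 6 back to 1 with K<->P swapped.
Row 5: chart row 1, RS - tile across columns 1-6 and work as-is.
Row 6: chart row 2, WS - tiled (columns 1-6): P K P P K P; work from column 6 back to 1 with K<->P swapped.
Row 7: chart row 1, RS - tile across columns 1-6 and work as-is.

== ROWS AS WORKED ==
K P K K P K
P K K P K K
K P K K P K
P K K P K K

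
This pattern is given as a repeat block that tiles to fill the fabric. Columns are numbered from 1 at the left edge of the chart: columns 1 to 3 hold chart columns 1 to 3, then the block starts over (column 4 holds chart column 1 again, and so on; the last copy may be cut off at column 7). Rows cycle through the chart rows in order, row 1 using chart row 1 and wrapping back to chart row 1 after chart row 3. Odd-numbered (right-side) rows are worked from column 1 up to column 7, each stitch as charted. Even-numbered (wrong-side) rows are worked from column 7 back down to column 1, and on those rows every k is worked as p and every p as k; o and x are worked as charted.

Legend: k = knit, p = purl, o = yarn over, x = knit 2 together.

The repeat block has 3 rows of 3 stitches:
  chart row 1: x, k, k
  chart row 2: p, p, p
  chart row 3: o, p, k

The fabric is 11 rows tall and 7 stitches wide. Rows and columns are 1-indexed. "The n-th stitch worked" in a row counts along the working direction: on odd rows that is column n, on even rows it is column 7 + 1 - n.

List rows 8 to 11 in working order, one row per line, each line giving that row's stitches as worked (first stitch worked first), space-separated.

== ROWS AS WORKED ==
k k k k k k k
o p k o p k o
x p p x p p x
p p p p p p p

Derivation:
Row 8: chart row 2, WS - tiled (columns 1-7): p p p p p p p; work from column 7 back to 1 with k<->p swapped.
Row 9: chart row 3, RS - tile across columns 1-7 and work as-is.
Row 10: chart row 1, WS - tiled (columns 1-7): x k k x k k x; work from column 7 back to 1 with k<->p swapped.
Row 11: chart row 2, RS - tile across columns 1-7 and work as-is.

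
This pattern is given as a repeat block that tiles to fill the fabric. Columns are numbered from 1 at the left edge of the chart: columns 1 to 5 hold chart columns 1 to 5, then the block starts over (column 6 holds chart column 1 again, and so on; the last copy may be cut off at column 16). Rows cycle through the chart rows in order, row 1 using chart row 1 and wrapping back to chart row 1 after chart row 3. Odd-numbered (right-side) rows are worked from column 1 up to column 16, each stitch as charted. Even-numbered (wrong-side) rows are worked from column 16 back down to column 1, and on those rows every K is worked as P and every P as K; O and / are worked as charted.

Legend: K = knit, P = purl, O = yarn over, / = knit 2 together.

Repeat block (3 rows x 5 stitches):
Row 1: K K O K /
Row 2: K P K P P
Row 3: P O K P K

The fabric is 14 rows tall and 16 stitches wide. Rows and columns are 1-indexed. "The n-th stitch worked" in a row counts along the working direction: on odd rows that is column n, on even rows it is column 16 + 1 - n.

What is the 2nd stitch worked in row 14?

Row 14 uses chart row ((14-1) mod 3)+1 = 2. Row 14 is even, so WS.
Chart row 2 tiled across columns 1-16: K P K P P K P K P P K P K P P K
Wrong side: read the tiled row from column 16 down to 1 and exchange K with P (leave O, /).
Row 14 as worked: P K K P K P K K P K P K K P K P
Counting 2 along the worked row gives K.

Result:
K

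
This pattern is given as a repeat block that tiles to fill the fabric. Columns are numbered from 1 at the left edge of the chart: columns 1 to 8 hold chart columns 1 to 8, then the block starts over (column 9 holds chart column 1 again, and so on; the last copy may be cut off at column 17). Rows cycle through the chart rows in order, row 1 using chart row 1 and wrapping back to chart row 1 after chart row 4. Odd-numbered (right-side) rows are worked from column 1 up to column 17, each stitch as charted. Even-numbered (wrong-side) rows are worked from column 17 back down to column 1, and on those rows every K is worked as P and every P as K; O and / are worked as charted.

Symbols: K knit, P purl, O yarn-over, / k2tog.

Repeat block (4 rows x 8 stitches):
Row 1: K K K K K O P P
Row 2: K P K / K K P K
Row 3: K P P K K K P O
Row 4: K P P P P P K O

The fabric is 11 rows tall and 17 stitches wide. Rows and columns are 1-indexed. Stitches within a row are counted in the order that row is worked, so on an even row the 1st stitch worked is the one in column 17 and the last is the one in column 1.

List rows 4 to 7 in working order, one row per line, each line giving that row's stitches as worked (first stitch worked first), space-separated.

Row 4: chart row 4, WS - tiled (columns 1-17): K P P P P P K O K P P P P P K O K; work from column 17 back to 1 with K<->P swapped.
Row 5: chart row 1, RS - tile across columns 1-17 and work as-is.
Row 6: chart row 2, WS - tiled (columns 1-17): K P K / K K P K K P K / K K P K K; work from column 17 back to 1 with K<->P swapped.
Row 7: chart row 3, RS - tile across columns 1-17 and work as-is.

Result:
P O P K K K K K P O P K K K K K P
K K K K K O P P K K K K K O P P K
P P K P P / P K P P K P P / P K P
K P P K K K P O K P P K K K P O K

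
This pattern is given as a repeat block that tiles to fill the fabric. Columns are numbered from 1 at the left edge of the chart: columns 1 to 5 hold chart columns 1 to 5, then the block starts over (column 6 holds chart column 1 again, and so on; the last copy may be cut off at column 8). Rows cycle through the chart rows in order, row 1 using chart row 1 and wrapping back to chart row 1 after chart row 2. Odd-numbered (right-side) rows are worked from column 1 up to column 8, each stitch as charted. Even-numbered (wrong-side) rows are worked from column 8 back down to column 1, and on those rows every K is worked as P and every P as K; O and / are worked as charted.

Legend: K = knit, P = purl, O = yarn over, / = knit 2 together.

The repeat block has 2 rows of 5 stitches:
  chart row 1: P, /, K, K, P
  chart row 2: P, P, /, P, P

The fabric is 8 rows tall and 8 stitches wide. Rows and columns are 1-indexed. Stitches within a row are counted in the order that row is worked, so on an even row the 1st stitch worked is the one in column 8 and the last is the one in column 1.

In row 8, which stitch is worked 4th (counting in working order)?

For row 8: chart row = ((8-1) mod 2) + 1 = 2; this is a WS (even) row.
Chart row 2 tiled across columns 1-8: P P / P P P P /
WS: work from column 8 back to column 1 (reverse the tiled row), swapping K<->P (O and / unchanged).
Row 8 as worked: / K K K K / K K
The 4th stitch worked is K.

Stitch:
K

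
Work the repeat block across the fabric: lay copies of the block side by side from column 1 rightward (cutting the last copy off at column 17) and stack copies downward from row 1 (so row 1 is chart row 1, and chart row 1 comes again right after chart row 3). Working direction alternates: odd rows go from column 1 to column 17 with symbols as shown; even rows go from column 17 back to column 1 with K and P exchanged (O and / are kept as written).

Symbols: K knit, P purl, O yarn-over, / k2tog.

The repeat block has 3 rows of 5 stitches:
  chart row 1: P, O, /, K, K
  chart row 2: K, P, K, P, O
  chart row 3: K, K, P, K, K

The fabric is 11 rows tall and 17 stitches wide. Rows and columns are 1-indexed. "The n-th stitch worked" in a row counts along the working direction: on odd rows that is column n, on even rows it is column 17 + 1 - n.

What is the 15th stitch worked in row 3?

== STITCH ==
K

Derivation:
For row 3: chart row = ((3-1) mod 3) + 1 = 3; this is a RS (odd) row.
Chart row 3 tiled across columns 1-17: K K P K K K K P K K K K P K K K K
RS row: no reversal, no swap; stitch n worked = column n.
The 15th stitch worked is K.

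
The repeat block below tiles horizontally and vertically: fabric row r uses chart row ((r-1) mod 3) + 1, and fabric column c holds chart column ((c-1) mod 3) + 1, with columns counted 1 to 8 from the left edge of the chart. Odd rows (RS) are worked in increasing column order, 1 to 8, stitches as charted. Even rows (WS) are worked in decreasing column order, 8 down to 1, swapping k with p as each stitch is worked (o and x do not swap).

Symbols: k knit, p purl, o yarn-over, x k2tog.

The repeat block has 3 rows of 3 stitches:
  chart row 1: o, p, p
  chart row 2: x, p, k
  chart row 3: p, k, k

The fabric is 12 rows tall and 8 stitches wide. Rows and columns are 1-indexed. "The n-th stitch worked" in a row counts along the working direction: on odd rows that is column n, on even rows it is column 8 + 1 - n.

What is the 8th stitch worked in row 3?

Row 3: (3-1) mod 3 = 2, so use chart row 3. Odd row -> RS.
Chart row 3 tiled across columns 1-8: p k k p k k p k
RS row: no reversal, no swap; stitch n worked = column n.
Counting 8 along the worked row gives k.

== STITCH ==
k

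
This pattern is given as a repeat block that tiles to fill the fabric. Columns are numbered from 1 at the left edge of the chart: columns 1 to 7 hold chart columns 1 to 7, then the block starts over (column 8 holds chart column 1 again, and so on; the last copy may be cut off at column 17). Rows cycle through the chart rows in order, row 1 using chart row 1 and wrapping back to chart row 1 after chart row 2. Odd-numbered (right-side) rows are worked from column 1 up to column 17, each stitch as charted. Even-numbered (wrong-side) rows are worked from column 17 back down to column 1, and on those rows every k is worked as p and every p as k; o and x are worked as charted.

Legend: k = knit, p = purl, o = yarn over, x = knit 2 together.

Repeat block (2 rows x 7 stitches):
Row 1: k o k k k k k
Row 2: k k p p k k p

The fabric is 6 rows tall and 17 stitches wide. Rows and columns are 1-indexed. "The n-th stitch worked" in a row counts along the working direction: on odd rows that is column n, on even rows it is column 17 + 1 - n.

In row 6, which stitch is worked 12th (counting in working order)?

Row 6 uses chart row ((6-1) mod 2)+1 = 2. Row 6 is even, so WS.
Chart row 2 tiled across columns 1-17: k k p p k k p k k p p k k p k k p
Wrong side: read the tiled row from column 17 down to 1 and exchange k with p (leave o, x).
Row 6 as worked: k p p k p p k k p p k p p k k p p
Stitch 12 in working order -> p

== STITCH ==
p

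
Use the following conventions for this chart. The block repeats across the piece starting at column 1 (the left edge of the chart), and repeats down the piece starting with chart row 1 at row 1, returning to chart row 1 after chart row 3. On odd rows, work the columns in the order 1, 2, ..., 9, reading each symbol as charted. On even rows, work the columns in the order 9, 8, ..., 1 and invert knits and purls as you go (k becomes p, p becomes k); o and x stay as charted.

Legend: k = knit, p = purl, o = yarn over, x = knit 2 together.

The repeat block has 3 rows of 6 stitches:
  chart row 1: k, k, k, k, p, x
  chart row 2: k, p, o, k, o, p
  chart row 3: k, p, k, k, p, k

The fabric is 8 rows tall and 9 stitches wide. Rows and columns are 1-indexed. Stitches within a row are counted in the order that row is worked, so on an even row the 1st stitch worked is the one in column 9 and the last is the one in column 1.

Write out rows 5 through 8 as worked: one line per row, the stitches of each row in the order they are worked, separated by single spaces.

Row 5: chart row 2, RS - tile across columns 1-9 and work as-is.
Row 6: chart row 3, WS - tiled (columns 1-9): k p k k p k k p k; work from column 9 back to 1 with k<->p swapped.
Row 7: chart row 1, RS - tile across columns 1-9 and work as-is.
Row 8: chart row 2, WS - tiled (columns 1-9): k p o k o p k p o; work from column 9 back to 1 with k<->p swapped.

Rows as worked:
k p o k o p k p o
p k p p k p p k p
k k k k p x k k k
o k p k o p o k p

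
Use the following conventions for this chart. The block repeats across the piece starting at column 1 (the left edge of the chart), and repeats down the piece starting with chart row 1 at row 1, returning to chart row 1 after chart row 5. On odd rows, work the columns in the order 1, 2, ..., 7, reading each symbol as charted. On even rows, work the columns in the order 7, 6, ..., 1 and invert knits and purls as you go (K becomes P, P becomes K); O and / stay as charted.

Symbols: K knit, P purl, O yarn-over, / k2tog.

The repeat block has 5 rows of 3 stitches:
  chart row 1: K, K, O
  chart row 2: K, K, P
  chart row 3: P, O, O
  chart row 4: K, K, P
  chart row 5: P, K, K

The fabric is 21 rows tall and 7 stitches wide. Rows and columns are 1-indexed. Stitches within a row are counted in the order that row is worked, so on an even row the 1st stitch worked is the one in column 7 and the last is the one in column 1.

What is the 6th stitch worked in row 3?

Result:
O

Derivation:
Row 3: (3-1) mod 5 = 2, so use chart row 3. Odd row -> RS.
Chart row 3 tiled across columns 1-7: P O O P O O P
RS row: no reversal, no swap; stitch n worked = column n.
Counting 6 along the worked row gives O.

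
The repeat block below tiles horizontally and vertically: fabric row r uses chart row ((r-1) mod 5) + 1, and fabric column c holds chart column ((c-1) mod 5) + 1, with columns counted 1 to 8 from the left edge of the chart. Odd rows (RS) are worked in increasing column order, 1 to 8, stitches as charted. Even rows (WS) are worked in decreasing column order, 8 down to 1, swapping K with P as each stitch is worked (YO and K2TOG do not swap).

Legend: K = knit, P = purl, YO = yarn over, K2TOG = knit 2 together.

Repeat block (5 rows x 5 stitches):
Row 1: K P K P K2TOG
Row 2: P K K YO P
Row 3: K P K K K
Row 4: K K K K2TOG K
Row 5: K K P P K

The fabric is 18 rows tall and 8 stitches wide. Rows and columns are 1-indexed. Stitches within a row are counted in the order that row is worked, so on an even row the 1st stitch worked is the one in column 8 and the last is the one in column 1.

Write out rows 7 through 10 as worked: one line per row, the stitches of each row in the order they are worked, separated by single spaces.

Row 7: chart row 2, RS - tile across columns 1-8 and work as-is.
Row 8: chart row 3, WS - tiled (columns 1-8): K P K K K K P K; work from column 8 back to 1 with K<->P swapped.
Row 9: chart row 4, RS - tile across columns 1-8 and work as-is.
Row 10: chart row 5, WS - tiled (columns 1-8): K K P P K K K P; work from column 8 back to 1 with K<->P swapped.

Result:
P K K YO P P K K
P K P P P P K P
K K K K2TOG K K K K
K P P P K K P P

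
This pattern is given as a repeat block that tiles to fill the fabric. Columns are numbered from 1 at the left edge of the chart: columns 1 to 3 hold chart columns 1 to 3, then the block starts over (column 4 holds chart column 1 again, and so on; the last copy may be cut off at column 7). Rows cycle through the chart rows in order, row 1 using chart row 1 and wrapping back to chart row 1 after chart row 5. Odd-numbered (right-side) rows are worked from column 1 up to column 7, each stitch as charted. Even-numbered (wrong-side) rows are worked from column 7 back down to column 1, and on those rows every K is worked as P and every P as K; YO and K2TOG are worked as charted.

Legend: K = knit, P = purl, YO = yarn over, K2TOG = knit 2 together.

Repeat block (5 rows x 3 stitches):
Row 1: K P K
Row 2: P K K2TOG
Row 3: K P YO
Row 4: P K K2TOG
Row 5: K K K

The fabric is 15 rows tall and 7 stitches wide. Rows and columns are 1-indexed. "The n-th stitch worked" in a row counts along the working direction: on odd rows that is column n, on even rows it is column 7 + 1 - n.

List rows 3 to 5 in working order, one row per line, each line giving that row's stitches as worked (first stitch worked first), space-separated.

Result:
K P YO K P YO K
K K2TOG P K K2TOG P K
K K K K K K K

Derivation:
Row 3: chart row 3, RS - tile across columns 1-7 and work as-is.
Row 4: chart row 4, WS - tiled (columns 1-7): P K K2TOG P K K2TOG P; work from column 7 back to 1 with K<->P swapped.
Row 5: chart row 5, RS - tile across columns 1-7 and work as-is.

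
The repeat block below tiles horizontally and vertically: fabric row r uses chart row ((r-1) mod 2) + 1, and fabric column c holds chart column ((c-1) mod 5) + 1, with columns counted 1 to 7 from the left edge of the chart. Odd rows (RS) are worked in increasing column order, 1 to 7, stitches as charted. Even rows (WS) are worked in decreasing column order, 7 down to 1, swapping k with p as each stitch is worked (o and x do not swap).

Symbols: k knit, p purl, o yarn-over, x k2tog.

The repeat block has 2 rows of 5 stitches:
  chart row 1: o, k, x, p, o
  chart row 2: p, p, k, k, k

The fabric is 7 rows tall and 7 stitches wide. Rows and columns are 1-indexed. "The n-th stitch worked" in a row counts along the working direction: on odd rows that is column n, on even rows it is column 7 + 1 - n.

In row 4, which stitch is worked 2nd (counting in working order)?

Row 4 uses chart row ((4-1) mod 2)+1 = 2. Row 4 is even, so WS.
Chart row 2 tiled across columns 1-7: p p k k k p p
WS: work from column 7 back to column 1 (reverse the tiled row), swapping k<->p (o and x unchanged).
Row 4 as worked: k k p p p k k
Counting 2 along the worked row gives k.

== STITCH ==
k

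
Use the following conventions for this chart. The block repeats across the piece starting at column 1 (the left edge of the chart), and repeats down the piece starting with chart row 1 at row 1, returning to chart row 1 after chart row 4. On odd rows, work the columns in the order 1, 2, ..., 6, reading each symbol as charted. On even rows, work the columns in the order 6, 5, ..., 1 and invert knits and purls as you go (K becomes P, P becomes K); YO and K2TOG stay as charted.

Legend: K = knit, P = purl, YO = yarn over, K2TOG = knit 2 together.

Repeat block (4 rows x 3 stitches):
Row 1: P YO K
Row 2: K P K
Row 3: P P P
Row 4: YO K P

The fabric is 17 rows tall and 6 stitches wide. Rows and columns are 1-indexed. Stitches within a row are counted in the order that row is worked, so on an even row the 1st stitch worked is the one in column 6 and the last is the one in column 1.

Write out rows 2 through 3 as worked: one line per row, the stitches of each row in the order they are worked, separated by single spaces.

Result:
P K P P K P
P P P P P P

Derivation:
Row 2: chart row 2, WS - tiled (columns 1-6): K P K K P K; work from column 6 back to 1 with K<->P swapped.
Row 3: chart row 3, RS - tile across columns 1-6 and work as-is.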